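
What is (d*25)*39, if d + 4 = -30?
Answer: -33150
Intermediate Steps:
d = -34 (d = -4 - 30 = -34)
(d*25)*39 = -34*25*39 = -850*39 = -33150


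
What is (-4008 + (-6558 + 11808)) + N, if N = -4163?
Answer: -2921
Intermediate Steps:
(-4008 + (-6558 + 11808)) + N = (-4008 + (-6558 + 11808)) - 4163 = (-4008 + 5250) - 4163 = 1242 - 4163 = -2921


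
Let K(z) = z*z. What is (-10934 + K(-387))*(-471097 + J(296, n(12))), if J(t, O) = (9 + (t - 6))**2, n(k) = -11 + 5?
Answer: -52992764160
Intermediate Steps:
K(z) = z**2
n(k) = -6
J(t, O) = (3 + t)**2 (J(t, O) = (9 + (-6 + t))**2 = (3 + t)**2)
(-10934 + K(-387))*(-471097 + J(296, n(12))) = (-10934 + (-387)**2)*(-471097 + (3 + 296)**2) = (-10934 + 149769)*(-471097 + 299**2) = 138835*(-471097 + 89401) = 138835*(-381696) = -52992764160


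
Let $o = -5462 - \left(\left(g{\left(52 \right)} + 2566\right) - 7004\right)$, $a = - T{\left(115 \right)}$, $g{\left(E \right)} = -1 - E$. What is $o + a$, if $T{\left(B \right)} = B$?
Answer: $-1086$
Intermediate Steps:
$a = -115$ ($a = \left(-1\right) 115 = -115$)
$o = -971$ ($o = -5462 - \left(\left(\left(-1 - 52\right) + 2566\right) - 7004\right) = -5462 - \left(\left(-53 + 2566\right) - 7004\right) = -5462 - \left(2513 - 7004\right) = -5462 - -4491 = -5462 + 4491 = -971$)
$o + a = -971 - 115 = -1086$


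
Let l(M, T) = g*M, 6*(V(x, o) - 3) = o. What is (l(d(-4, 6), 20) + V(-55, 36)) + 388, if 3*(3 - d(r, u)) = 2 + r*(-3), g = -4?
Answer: 1211/3 ≈ 403.67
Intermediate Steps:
V(x, o) = 3 + o/6
d(r, u) = 7/3 + r (d(r, u) = 3 - (2 + r*(-3))/3 = 3 - (2 - 3*r)/3 = 3 + (-⅔ + r) = 7/3 + r)
l(M, T) = -4*M
(l(d(-4, 6), 20) + V(-55, 36)) + 388 = (-4*(7/3 - 4) + (3 + (⅙)*36)) + 388 = (-4*(-5/3) + (3 + 6)) + 388 = (20/3 + 9) + 388 = 47/3 + 388 = 1211/3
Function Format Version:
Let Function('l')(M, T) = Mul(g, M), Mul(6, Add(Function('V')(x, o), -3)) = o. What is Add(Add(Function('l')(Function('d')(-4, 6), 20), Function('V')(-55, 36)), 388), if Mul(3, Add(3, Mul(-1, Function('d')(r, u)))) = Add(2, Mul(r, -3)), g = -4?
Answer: Rational(1211, 3) ≈ 403.67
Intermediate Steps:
Function('V')(x, o) = Add(3, Mul(Rational(1, 6), o))
Function('d')(r, u) = Add(Rational(7, 3), r) (Function('d')(r, u) = Add(3, Mul(Rational(-1, 3), Add(2, Mul(r, -3)))) = Add(3, Mul(Rational(-1, 3), Add(2, Mul(-3, r)))) = Add(3, Add(Rational(-2, 3), r)) = Add(Rational(7, 3), r))
Function('l')(M, T) = Mul(-4, M)
Add(Add(Function('l')(Function('d')(-4, 6), 20), Function('V')(-55, 36)), 388) = Add(Add(Mul(-4, Add(Rational(7, 3), -4)), Add(3, Mul(Rational(1, 6), 36))), 388) = Add(Add(Mul(-4, Rational(-5, 3)), Add(3, 6)), 388) = Add(Add(Rational(20, 3), 9), 388) = Add(Rational(47, 3), 388) = Rational(1211, 3)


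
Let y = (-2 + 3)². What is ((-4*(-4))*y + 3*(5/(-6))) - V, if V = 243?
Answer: -459/2 ≈ -229.50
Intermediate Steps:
y = 1 (y = 1² = 1)
((-4*(-4))*y + 3*(5/(-6))) - V = (-4*(-4)*1 + 3*(5/(-6))) - 1*243 = (16*1 + 3*(5*(-⅙))) - 243 = (16 + 3*(-⅚)) - 243 = (16 - 5/2) - 243 = 27/2 - 243 = -459/2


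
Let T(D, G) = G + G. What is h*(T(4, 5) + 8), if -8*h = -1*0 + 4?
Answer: -9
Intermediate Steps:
T(D, G) = 2*G
h = -½ (h = -(-1*0 + 4)/8 = -(0 + 4)/8 = -⅛*4 = -½ ≈ -0.50000)
h*(T(4, 5) + 8) = -(2*5 + 8)/2 = -(10 + 8)/2 = -½*18 = -9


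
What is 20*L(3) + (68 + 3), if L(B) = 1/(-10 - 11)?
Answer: 1471/21 ≈ 70.048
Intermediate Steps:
L(B) = -1/21 (L(B) = 1/(-21) = -1/21)
20*L(3) + (68 + 3) = 20*(-1/21) + (68 + 3) = -20/21 + 71 = 1471/21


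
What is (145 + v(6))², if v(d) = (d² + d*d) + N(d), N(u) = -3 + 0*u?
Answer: 45796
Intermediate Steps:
N(u) = -3 (N(u) = -3 + 0 = -3)
v(d) = -3 + 2*d² (v(d) = (d² + d*d) - 3 = (d² + d²) - 3 = 2*d² - 3 = -3 + 2*d²)
(145 + v(6))² = (145 + (-3 + 2*6²))² = (145 + (-3 + 2*36))² = (145 + (-3 + 72))² = (145 + 69)² = 214² = 45796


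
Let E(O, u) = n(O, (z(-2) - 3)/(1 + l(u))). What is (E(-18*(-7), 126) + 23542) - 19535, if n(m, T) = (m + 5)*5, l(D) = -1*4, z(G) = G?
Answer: 4662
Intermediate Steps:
l(D) = -4
n(m, T) = 25 + 5*m (n(m, T) = (5 + m)*5 = 25 + 5*m)
E(O, u) = 25 + 5*O
(E(-18*(-7), 126) + 23542) - 19535 = ((25 + 5*(-18*(-7))) + 23542) - 19535 = ((25 + 5*126) + 23542) - 19535 = ((25 + 630) + 23542) - 19535 = (655 + 23542) - 19535 = 24197 - 19535 = 4662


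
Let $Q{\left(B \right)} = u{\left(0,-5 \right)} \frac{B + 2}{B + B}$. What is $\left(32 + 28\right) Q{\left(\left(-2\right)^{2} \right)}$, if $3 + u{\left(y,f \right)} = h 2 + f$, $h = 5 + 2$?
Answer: $270$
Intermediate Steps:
$h = 7$
$u{\left(y,f \right)} = 11 + f$ ($u{\left(y,f \right)} = -3 + \left(7 \cdot 2 + f\right) = -3 + \left(14 + f\right) = 11 + f$)
$Q{\left(B \right)} = \frac{3 \left(2 + B\right)}{B}$ ($Q{\left(B \right)} = \left(11 - 5\right) \frac{B + 2}{B + B} = 6 \frac{2 + B}{2 B} = \frac{3 \left(2 + B\right)}{B}$)
$\left(32 + 28\right) Q{\left(\left(-2\right)^{2} \right)} = \left(32 + 28\right) \left(3 + \frac{6}{\left(-2\right)^{2}}\right) = 60 \left(3 + \frac{6}{4}\right) = 60 \left(3 + 6 \cdot \frac{1}{4}\right) = 60 \left(3 + \frac{3}{2}\right) = 60 \cdot \frac{9}{2} = 270$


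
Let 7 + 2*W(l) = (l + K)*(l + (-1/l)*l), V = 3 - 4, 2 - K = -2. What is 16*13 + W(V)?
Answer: 403/2 ≈ 201.50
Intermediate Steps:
K = 4 (K = 2 - 1*(-2) = 2 + 2 = 4)
V = -1
W(l) = -7/2 + (-1 + l)*(4 + l)/2 (W(l) = -7/2 + ((l + 4)*(l + (-1/l)*l))/2 = -7/2 + ((4 + l)*(l - 1))/2 = -7/2 + ((4 + l)*(-1 + l))/2 = -7/2 + ((-1 + l)*(4 + l))/2 = -7/2 + (-1 + l)*(4 + l)/2)
16*13 + W(V) = 16*13 + (-11/2 + (½)*(-1)² + (3/2)*(-1)) = 208 + (-11/2 + (½)*1 - 3/2) = 208 + (-11/2 + ½ - 3/2) = 208 - 13/2 = 403/2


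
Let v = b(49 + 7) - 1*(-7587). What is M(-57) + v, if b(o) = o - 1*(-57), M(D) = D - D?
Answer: 7700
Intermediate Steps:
M(D) = 0
b(o) = 57 + o (b(o) = o + 57 = 57 + o)
v = 7700 (v = (57 + (49 + 7)) - 1*(-7587) = (57 + 56) + 7587 = 113 + 7587 = 7700)
M(-57) + v = 0 + 7700 = 7700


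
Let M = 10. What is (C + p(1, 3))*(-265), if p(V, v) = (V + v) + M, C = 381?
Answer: -104675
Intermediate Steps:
p(V, v) = 10 + V + v (p(V, v) = (V + v) + 10 = 10 + V + v)
(C + p(1, 3))*(-265) = (381 + (10 + 1 + 3))*(-265) = (381 + 14)*(-265) = 395*(-265) = -104675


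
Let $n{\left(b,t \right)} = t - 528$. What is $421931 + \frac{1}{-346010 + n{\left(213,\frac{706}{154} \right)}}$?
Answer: $\frac{11258415673886}{26683073} \approx 4.2193 \cdot 10^{5}$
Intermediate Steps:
$n{\left(b,t \right)} = -528 + t$
$421931 + \frac{1}{-346010 + n{\left(213,\frac{706}{154} \right)}} = 421931 + \frac{1}{-346010 - \left(528 - \frac{706}{154}\right)} = 421931 + \frac{1}{-346010 + \left(-528 + 706 \cdot \frac{1}{154}\right)} = 421931 + \frac{1}{-346010 + \left(-528 + \frac{353}{77}\right)} = 421931 + \frac{1}{-346010 - \frac{40303}{77}} = 421931 + \frac{1}{- \frac{26683073}{77}} = 421931 - \frac{77}{26683073} = \frac{11258415673886}{26683073}$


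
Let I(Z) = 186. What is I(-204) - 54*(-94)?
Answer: 5262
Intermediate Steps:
I(-204) - 54*(-94) = 186 - 54*(-94) = 186 - 1*(-5076) = 186 + 5076 = 5262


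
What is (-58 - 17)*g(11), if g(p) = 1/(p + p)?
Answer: -75/22 ≈ -3.4091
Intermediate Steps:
g(p) = 1/(2*p)
(-58 - 17)*g(11) = (-58 - 17)*((½)/11) = -75/(2*11) = -75*1/22 = -75/22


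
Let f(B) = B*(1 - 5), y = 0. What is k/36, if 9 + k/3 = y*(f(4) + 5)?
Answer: -¾ ≈ -0.75000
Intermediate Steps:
f(B) = -4*B (f(B) = B*(-4) = -4*B)
k = -27 (k = -27 + 3*(0*(-4*4 + 5)) = -27 + 3*(0*(-16 + 5)) = -27 + 3*(0*(-11)) = -27 + 3*0 = -27 + 0 = -27)
k/36 = -27/36 = -27*1/36 = -¾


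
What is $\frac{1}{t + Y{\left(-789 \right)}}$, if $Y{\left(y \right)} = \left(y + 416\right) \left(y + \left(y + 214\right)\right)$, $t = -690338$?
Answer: $- \frac{1}{181566} \approx -5.5076 \cdot 10^{-6}$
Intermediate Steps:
$Y{\left(y \right)} = \left(214 + 2 y\right) \left(416 + y\right)$ ($Y{\left(y \right)} = \left(416 + y\right) \left(y + \left(214 + y\right)\right) = \left(416 + y\right) \left(214 + 2 y\right) = \left(214 + 2 y\right) \left(416 + y\right)$)
$\frac{1}{t + Y{\left(-789 \right)}} = \frac{1}{-690338 + \left(89024 + 2 \left(-789\right)^{2} + 1046 \left(-789\right)\right)} = \frac{1}{-690338 + \left(89024 + 2 \cdot 622521 - 825294\right)} = \frac{1}{-690338 + \left(89024 + 1245042 - 825294\right)} = \frac{1}{-690338 + 508772} = \frac{1}{-181566} = - \frac{1}{181566}$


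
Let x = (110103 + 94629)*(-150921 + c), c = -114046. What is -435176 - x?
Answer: 54246788668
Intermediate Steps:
x = -54247223844 (x = (110103 + 94629)*(-150921 - 114046) = 204732*(-264967) = -54247223844)
-435176 - x = -435176 - 1*(-54247223844) = -435176 + 54247223844 = 54246788668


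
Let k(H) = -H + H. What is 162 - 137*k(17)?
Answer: 162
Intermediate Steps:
k(H) = 0
162 - 137*k(17) = 162 - 137*0 = 162 + 0 = 162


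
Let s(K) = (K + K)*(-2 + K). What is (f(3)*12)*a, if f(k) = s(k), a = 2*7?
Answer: 1008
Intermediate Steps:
a = 14
s(K) = 2*K*(-2 + K) (s(K) = (2*K)*(-2 + K) = 2*K*(-2 + K))
f(k) = 2*k*(-2 + k)
(f(3)*12)*a = ((2*3*(-2 + 3))*12)*14 = ((2*3*1)*12)*14 = (6*12)*14 = 72*14 = 1008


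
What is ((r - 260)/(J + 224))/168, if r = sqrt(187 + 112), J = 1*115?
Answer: -65/14238 + sqrt(299)/56952 ≈ -0.0042616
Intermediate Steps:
J = 115
r = sqrt(299) ≈ 17.292
((r - 260)/(J + 224))/168 = ((sqrt(299) - 260)/(115 + 224))/168 = ((-260 + sqrt(299))/339)*(1/168) = ((-260 + sqrt(299))*(1/339))*(1/168) = (-260/339 + sqrt(299)/339)*(1/168) = -65/14238 + sqrt(299)/56952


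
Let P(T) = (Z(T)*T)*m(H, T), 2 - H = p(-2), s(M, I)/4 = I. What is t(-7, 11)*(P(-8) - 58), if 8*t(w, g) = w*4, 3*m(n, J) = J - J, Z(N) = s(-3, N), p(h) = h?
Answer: 203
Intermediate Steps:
s(M, I) = 4*I
Z(N) = 4*N
H = 4 (H = 2 - 1*(-2) = 2 + 2 = 4)
m(n, J) = 0 (m(n, J) = (J - J)/3 = (⅓)*0 = 0)
t(w, g) = w/2 (t(w, g) = (w*4)/8 = (4*w)/8 = w/2)
P(T) = 0 (P(T) = ((4*T)*T)*0 = (4*T²)*0 = 0)
t(-7, 11)*(P(-8) - 58) = ((½)*(-7))*(0 - 58) = -7/2*(-58) = 203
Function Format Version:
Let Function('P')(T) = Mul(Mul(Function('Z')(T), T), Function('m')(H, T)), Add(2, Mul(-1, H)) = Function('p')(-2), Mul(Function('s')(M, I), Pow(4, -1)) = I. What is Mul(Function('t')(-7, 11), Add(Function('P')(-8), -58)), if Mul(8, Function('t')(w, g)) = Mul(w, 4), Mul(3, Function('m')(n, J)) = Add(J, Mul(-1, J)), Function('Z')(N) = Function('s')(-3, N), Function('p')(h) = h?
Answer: 203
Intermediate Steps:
Function('s')(M, I) = Mul(4, I)
Function('Z')(N) = Mul(4, N)
H = 4 (H = Add(2, Mul(-1, -2)) = Add(2, 2) = 4)
Function('m')(n, J) = 0 (Function('m')(n, J) = Mul(Rational(1, 3), Add(J, Mul(-1, J))) = Mul(Rational(1, 3), 0) = 0)
Function('t')(w, g) = Mul(Rational(1, 2), w) (Function('t')(w, g) = Mul(Rational(1, 8), Mul(w, 4)) = Mul(Rational(1, 8), Mul(4, w)) = Mul(Rational(1, 2), w))
Function('P')(T) = 0 (Function('P')(T) = Mul(Mul(Mul(4, T), T), 0) = Mul(Mul(4, Pow(T, 2)), 0) = 0)
Mul(Function('t')(-7, 11), Add(Function('P')(-8), -58)) = Mul(Mul(Rational(1, 2), -7), Add(0, -58)) = Mul(Rational(-7, 2), -58) = 203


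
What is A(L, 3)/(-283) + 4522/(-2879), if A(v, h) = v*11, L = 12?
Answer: -1659754/814757 ≈ -2.0371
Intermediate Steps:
A(v, h) = 11*v
A(L, 3)/(-283) + 4522/(-2879) = (11*12)/(-283) + 4522/(-2879) = 132*(-1/283) + 4522*(-1/2879) = -132/283 - 4522/2879 = -1659754/814757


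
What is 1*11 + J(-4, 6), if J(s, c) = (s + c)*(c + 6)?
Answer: 35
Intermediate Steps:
J(s, c) = (6 + c)*(c + s) (J(s, c) = (c + s)*(6 + c) = (6 + c)*(c + s))
1*11 + J(-4, 6) = 1*11 + (6² + 6*6 + 6*(-4) + 6*(-4)) = 11 + (36 + 36 - 24 - 24) = 11 + 24 = 35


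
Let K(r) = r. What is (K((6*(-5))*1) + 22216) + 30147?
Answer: 52333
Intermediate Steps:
(K((6*(-5))*1) + 22216) + 30147 = ((6*(-5))*1 + 22216) + 30147 = (-30*1 + 22216) + 30147 = (-30 + 22216) + 30147 = 22186 + 30147 = 52333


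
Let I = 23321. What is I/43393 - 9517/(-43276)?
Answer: 45877767/60576628 ≈ 0.75735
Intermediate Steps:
I/43393 - 9517/(-43276) = 23321/43393 - 9517/(-43276) = 23321*(1/43393) - 9517*(-1/43276) = 23321/43393 + 307/1396 = 45877767/60576628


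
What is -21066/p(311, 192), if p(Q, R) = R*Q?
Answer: -3511/9952 ≈ -0.35279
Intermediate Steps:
p(Q, R) = Q*R
-21066/p(311, 192) = -21066/(311*192) = -21066/59712 = -21066*1/59712 = -3511/9952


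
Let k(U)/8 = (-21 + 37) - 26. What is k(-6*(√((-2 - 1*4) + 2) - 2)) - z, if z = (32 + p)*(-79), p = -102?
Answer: -5610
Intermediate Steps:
z = 5530 (z = (32 - 102)*(-79) = -70*(-79) = 5530)
k(U) = -80 (k(U) = 8*((-21 + 37) - 26) = 8*(16 - 26) = 8*(-10) = -80)
k(-6*(√((-2 - 1*4) + 2) - 2)) - z = -80 - 1*5530 = -80 - 5530 = -5610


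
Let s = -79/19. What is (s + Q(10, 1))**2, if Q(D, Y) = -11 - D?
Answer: 228484/361 ≈ 632.92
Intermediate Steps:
s = -79/19 (s = -79*1/19 = -79/19 ≈ -4.1579)
(s + Q(10, 1))**2 = (-79/19 + (-11 - 1*10))**2 = (-79/19 + (-11 - 10))**2 = (-79/19 - 21)**2 = (-478/19)**2 = 228484/361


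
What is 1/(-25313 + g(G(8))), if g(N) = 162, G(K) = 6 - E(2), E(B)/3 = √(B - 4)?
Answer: -1/25151 ≈ -3.9760e-5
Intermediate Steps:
E(B) = 3*√(-4 + B) (E(B) = 3*√(B - 4) = 3*√(-4 + B))
G(K) = 6 - 3*I*√2 (G(K) = 6 - 3*√(-4 + 2) = 6 - 3*√(-2) = 6 - 3*I*√2)
1/(-25313 + g(G(8))) = 1/(-25313 + 162) = 1/(-25151) = -1/25151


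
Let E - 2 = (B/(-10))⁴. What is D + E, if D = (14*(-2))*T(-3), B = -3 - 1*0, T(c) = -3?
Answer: 860081/10000 ≈ 86.008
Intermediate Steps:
B = -3 (B = -3 + 0 = -3)
D = 84 (D = (14*(-2))*(-3) = -28*(-3) = 84)
E = 20081/10000 (E = 2 + (-3/(-10))⁴ = 2 + (-3*(-⅒))⁴ = 2 + (3/10)⁴ = 2 + 81/10000 = 20081/10000 ≈ 2.0081)
D + E = 84 + 20081/10000 = 860081/10000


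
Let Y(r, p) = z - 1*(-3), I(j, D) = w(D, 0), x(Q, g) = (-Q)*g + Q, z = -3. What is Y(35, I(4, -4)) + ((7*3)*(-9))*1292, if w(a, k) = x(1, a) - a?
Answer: -244188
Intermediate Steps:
x(Q, g) = Q - Q*g (x(Q, g) = -Q*g + Q = Q - Q*g)
w(a, k) = 1 - 2*a (w(a, k) = 1*(1 - a) - a = (1 - a) - a = 1 - 2*a)
I(j, D) = 1 - 2*D
Y(r, p) = 0 (Y(r, p) = -3 - 1*(-3) = -3 + 3 = 0)
Y(35, I(4, -4)) + ((7*3)*(-9))*1292 = 0 + ((7*3)*(-9))*1292 = 0 + (21*(-9))*1292 = 0 - 189*1292 = 0 - 244188 = -244188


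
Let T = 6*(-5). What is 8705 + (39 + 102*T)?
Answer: 5684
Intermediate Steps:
T = -30
8705 + (39 + 102*T) = 8705 + (39 + 102*(-30)) = 8705 + (39 - 3060) = 8705 - 3021 = 5684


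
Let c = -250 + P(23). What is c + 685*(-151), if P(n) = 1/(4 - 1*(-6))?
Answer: -1036849/10 ≈ -1.0368e+5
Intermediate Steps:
P(n) = ⅒ (P(n) = 1/(4 + 6) = 1/10 = ⅒)
c = -2499/10 (c = -250 + ⅒ = -2499/10 ≈ -249.90)
c + 685*(-151) = -2499/10 + 685*(-151) = -2499/10 - 103435 = -1036849/10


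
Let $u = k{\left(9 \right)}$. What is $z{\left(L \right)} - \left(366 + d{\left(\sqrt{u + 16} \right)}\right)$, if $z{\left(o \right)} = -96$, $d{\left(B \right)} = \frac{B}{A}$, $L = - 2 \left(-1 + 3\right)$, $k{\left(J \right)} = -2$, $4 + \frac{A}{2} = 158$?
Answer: $-462 - \frac{\sqrt{14}}{308} \approx -462.01$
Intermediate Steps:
$A = 308$ ($A = -8 + 2 \cdot 158 = -8 + 316 = 308$)
$u = -2$
$L = -4$ ($L = \left(-2\right) 2 = -4$)
$d{\left(B \right)} = \frac{B}{308}$
$z{\left(L \right)} - \left(366 + d{\left(\sqrt{u + 16} \right)}\right) = -96 - \left(366 + \frac{\sqrt{-2 + 16}}{308}\right) = -96 - \left(366 + \frac{\sqrt{14}}{308}\right) = -462 - \frac{\sqrt{14}}{308}$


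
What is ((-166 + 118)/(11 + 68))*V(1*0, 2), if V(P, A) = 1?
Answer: -48/79 ≈ -0.60759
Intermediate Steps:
((-166 + 118)/(11 + 68))*V(1*0, 2) = ((-166 + 118)/(11 + 68))*1 = -48/79*1 = -48/79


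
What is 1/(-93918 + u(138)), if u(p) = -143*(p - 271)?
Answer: -1/74899 ≈ -1.3351e-5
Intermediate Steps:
u(p) = 38753 - 143*p (u(p) = -143*(-271 + p) = 38753 - 143*p)
1/(-93918 + u(138)) = 1/(-93918 + (38753 - 143*138)) = 1/(-93918 + (38753 - 19734)) = 1/(-93918 + 19019) = 1/(-74899) = -1/74899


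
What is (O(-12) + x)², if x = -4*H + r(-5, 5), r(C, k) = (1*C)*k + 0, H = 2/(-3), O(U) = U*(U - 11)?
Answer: 579121/9 ≈ 64347.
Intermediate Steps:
O(U) = U*(-11 + U)
H = -⅔ (H = 2*(-⅓) = -⅔ ≈ -0.66667)
r(C, k) = C*k (r(C, k) = C*k + 0 = C*k)
x = -67/3 (x = -4*(-⅔) - 5*5 = 8/3 - 25 = -67/3 ≈ -22.333)
(O(-12) + x)² = (-12*(-11 - 12) - 67/3)² = (-12*(-23) - 67/3)² = (276 - 67/3)² = (761/3)² = 579121/9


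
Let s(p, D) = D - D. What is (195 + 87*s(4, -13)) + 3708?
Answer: 3903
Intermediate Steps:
s(p, D) = 0
(195 + 87*s(4, -13)) + 3708 = (195 + 87*0) + 3708 = (195 + 0) + 3708 = 195 + 3708 = 3903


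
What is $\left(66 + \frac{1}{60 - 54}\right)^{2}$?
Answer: $\frac{157609}{36} \approx 4378.0$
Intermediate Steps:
$\left(66 + \frac{1}{60 - 54}\right)^{2} = \left(66 + \frac{1}{6}\right)^{2} = \left(\frac{397}{6}\right)^{2} = \frac{157609}{36}$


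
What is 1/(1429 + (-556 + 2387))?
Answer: 1/3260 ≈ 0.00030675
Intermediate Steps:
1/(1429 + (-556 + 2387)) = 1/(1429 + 1831) = 1/3260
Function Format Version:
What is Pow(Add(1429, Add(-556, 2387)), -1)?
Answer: Rational(1, 3260) ≈ 0.00030675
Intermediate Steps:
Pow(Add(1429, Add(-556, 2387)), -1) = Pow(Add(1429, 1831), -1) = Pow(3260, -1) = Rational(1, 3260)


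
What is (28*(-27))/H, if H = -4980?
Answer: 63/415 ≈ 0.15181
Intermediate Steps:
(28*(-27))/H = (28*(-27))/(-4980) = -756*(-1/4980) = 63/415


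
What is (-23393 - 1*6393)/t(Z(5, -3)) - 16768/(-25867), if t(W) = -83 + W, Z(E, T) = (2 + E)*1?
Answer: 385874415/982946 ≈ 392.57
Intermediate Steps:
Z(E, T) = 2 + E
(-23393 - 1*6393)/t(Z(5, -3)) - 16768/(-25867) = (-23393 - 1*6393)/(-83 + (2 + 5)) - 16768/(-25867) = (-23393 - 6393)/(-83 + 7) - 16768*(-1/25867) = -29786/(-76) + 16768/25867 = -29786*(-1/76) + 16768/25867 = 14893/38 + 16768/25867 = 385874415/982946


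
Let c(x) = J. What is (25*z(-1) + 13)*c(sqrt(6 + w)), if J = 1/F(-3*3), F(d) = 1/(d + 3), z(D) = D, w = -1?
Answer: 72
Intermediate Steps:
F(d) = 1/(3 + d)
J = -6 (J = 1/(1/(3 - 3*3)) = 1/(1/(3 - 9)) = 1/(1/(-6)) = 1/(-1/6) = -6)
c(x) = -6
(25*z(-1) + 13)*c(sqrt(6 + w)) = (25*(-1) + 13)*(-6) = (-25 + 13)*(-6) = -12*(-6) = 72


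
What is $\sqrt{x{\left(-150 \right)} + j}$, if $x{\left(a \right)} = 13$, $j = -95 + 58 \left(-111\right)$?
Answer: $2 i \sqrt{1630} \approx 80.746 i$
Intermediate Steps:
$j = -6533$ ($j = -95 - 6438 = -6533$)
$\sqrt{x{\left(-150 \right)} + j} = \sqrt{13 - 6533} = \sqrt{-6520} = 2 i \sqrt{1630}$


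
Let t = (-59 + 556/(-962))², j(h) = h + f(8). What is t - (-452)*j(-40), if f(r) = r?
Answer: -2525181855/231361 ≈ -10914.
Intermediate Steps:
j(h) = 8 + h (j(h) = h + 8 = 8 + h)
t = 821223649/231361 (t = (-59 + 556*(-1/962))² = (-59 - 278/481)² = (-28657/481)² = 821223649/231361 ≈ 3549.5)
t - (-452)*j(-40) = 821223649/231361 - (-452)*(8 - 40) = 821223649/231361 - (-452)*(-32) = 821223649/231361 - 1*14464 = 821223649/231361 - 14464 = -2525181855/231361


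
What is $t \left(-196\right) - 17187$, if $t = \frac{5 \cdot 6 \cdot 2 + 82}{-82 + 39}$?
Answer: $- \frac{711209}{43} \approx -16540.0$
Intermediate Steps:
$t = - \frac{142}{43}$ ($t = \frac{30 \cdot 2 + 82}{-43} = \left(60 + 82\right) \left(- \frac{1}{43}\right) = 142 \left(- \frac{1}{43}\right) = - \frac{142}{43} \approx -3.3023$)
$t \left(-196\right) - 17187 = \left(- \frac{142}{43}\right) \left(-196\right) - 17187 = \frac{27832}{43} - 17187 = - \frac{711209}{43}$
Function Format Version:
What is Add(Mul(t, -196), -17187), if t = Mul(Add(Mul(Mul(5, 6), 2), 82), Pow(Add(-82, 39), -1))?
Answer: Rational(-711209, 43) ≈ -16540.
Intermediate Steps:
t = Rational(-142, 43) (t = Mul(Add(Mul(30, 2), 82), Pow(-43, -1)) = Mul(Add(60, 82), Rational(-1, 43)) = Mul(142, Rational(-1, 43)) = Rational(-142, 43) ≈ -3.3023)
Add(Mul(t, -196), -17187) = Add(Mul(Rational(-142, 43), -196), -17187) = Add(Rational(27832, 43), -17187) = Rational(-711209, 43)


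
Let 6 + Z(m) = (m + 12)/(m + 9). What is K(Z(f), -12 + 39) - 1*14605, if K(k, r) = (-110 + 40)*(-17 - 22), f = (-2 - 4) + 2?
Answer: -11875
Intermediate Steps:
f = -4 (f = -6 + 2 = -4)
Z(m) = -6 + (12 + m)/(9 + m) (Z(m) = -6 + (m + 12)/(m + 9) = -6 + (12 + m)/(9 + m))
K(k, r) = 2730 (K(k, r) = -70*(-39) = 2730)
K(Z(f), -12 + 39) - 1*14605 = 2730 - 1*14605 = 2730 - 14605 = -11875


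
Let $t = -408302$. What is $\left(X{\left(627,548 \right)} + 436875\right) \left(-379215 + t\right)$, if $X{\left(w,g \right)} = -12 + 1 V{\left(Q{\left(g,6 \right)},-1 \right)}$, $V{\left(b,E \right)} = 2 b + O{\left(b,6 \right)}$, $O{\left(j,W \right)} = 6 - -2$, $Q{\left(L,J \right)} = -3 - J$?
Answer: $-344029164001$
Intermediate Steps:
$O{\left(j,W \right)} = 8$ ($O{\left(j,W \right)} = 6 + 2 = 8$)
$V{\left(b,E \right)} = 8 + 2 b$ ($V{\left(b,E \right)} = 2 b + 8 = 8 + 2 b$)
$X{\left(w,g \right)} = -22$ ($X{\left(w,g \right)} = -12 + 1 \left(8 + 2 \left(-3 - 6\right)\right) = -12 + 1 \left(8 + 2 \left(-9\right)\right) = -12 + 1 \left(8 - 18\right) = -12 + 1 \left(-10\right) = -12 - 10 = -22$)
$\left(X{\left(627,548 \right)} + 436875\right) \left(-379215 + t\right) = \left(-22 + 436875\right) \left(-379215 - 408302\right) = 436853 \left(-787517\right) = -344029164001$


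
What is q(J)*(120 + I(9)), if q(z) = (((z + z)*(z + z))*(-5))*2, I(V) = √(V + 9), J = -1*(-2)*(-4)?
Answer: -307200 - 7680*√2 ≈ -3.1806e+5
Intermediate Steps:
J = -8 (J = 2*(-4) = -8)
I(V) = √(9 + V)
q(z) = -40*z² (q(z) = (((2*z)*(2*z))*(-5))*2 = ((4*z²)*(-5))*2 = -20*z²*2 = -40*z²)
q(J)*(120 + I(9)) = (-40*(-8)²)*(120 + √(9 + 9)) = (-40*64)*(120 + √18) = -2560*(120 + 3*√2) = -307200 - 7680*√2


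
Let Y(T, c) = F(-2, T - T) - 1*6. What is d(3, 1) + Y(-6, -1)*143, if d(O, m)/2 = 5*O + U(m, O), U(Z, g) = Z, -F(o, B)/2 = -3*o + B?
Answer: -2542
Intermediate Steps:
F(o, B) = -2*B + 6*o (F(o, B) = -2*(-3*o + B) = -2*(B - 3*o) = -2*B + 6*o)
d(O, m) = 2*m + 10*O (d(O, m) = 2*(5*O + m) = 2*(m + 5*O) = 2*m + 10*O)
Y(T, c) = -18 (Y(T, c) = (-2*(T - T) + 6*(-2)) - 1*6 = (-2*0 - 12) - 6 = (0 - 12) - 6 = -12 - 6 = -18)
d(3, 1) + Y(-6, -1)*143 = (2*1 + 10*3) - 18*143 = (2 + 30) - 2574 = 32 - 2574 = -2542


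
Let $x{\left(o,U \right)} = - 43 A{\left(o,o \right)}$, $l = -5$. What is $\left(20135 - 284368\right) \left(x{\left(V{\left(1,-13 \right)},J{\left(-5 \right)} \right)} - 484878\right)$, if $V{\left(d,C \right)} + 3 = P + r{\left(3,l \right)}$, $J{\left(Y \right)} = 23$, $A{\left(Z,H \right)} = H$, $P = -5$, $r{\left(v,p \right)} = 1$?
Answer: $128041234441$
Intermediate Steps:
$V{\left(d,C \right)} = -7$ ($V{\left(d,C \right)} = -3 + \left(-5 + 1\right) = -3 - 4 = -7$)
$x{\left(o,U \right)} = - 43 o$
$\left(20135 - 284368\right) \left(x{\left(V{\left(1,-13 \right)},J{\left(-5 \right)} \right)} - 484878\right) = \left(20135 - 284368\right) \left(\left(-43\right) \left(-7\right) - 484878\right) = - 264233 \left(301 - 484878\right) = \left(-264233\right) \left(-484577\right) = 128041234441$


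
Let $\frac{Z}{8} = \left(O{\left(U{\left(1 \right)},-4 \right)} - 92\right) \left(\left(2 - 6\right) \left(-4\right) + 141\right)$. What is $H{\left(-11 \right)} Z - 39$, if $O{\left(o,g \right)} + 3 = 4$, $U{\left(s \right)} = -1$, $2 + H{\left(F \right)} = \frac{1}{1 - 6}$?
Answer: $\frac{1257061}{5} \approx 2.5141 \cdot 10^{5}$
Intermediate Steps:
$H{\left(F \right)} = - \frac{11}{5}$ ($H{\left(F \right)} = -2 + \frac{1}{1 - 6} = -2 + \frac{1}{-5} = -2 - \frac{1}{5} = - \frac{11}{5}$)
$O{\left(o,g \right)} = 1$ ($O{\left(o,g \right)} = -3 + 4 = 1$)
$Z = -114296$ ($Z = 8 \left(1 - 92\right) \left(\left(2 - 6\right) \left(-4\right) + 141\right) = 8 \left(1 - 92\right) \left(\left(-4\right) \left(-4\right) + 141\right) = 8 \left(1 - 92\right) \left(16 + 141\right) = 8 \left(\left(-91\right) 157\right) = 8 \left(-14287\right) = -114296$)
$H{\left(-11 \right)} Z - 39 = \left(- \frac{11}{5}\right) \left(-114296\right) - 39 = \frac{1257256}{5} - 39 = \frac{1257061}{5}$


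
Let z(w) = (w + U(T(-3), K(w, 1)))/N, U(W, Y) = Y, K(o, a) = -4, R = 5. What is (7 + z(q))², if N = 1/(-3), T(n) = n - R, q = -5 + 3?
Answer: 625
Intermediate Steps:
q = -2
T(n) = -5 + n (T(n) = n - 1*5 = n - 5 = -5 + n)
N = -⅓ ≈ -0.33333
z(w) = 12 - 3*w (z(w) = (w - 4)/(-⅓) = (-4 + w)*(-3) = 12 - 3*w)
(7 + z(q))² = (7 + (12 - 3*(-2)))² = (7 + (12 + 6))² = (7 + 18)² = 25² = 625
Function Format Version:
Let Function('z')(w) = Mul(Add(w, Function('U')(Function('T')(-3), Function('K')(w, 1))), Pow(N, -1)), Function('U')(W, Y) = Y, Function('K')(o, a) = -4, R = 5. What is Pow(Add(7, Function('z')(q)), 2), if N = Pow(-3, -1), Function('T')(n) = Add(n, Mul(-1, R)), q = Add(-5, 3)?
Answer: 625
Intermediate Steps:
q = -2
Function('T')(n) = Add(-5, n) (Function('T')(n) = Add(n, Mul(-1, 5)) = Add(n, -5) = Add(-5, n))
N = Rational(-1, 3) ≈ -0.33333
Function('z')(w) = Add(12, Mul(-3, w)) (Function('z')(w) = Mul(Add(w, -4), Pow(Rational(-1, 3), -1)) = Mul(Add(-4, w), -3) = Add(12, Mul(-3, w)))
Pow(Add(7, Function('z')(q)), 2) = Pow(Add(7, Add(12, Mul(-3, -2))), 2) = Pow(Add(7, Add(12, 6)), 2) = Pow(Add(7, 18), 2) = Pow(25, 2) = 625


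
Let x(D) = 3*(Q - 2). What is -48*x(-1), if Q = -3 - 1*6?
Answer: 1584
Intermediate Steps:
Q = -9 (Q = -3 - 6 = -9)
x(D) = -33 (x(D) = 3*(-9 - 2) = 3*(-11) = -33)
-48*x(-1) = -48*(-33) = 1584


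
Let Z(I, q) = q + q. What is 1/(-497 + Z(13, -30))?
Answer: -1/557 ≈ -0.0017953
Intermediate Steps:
Z(I, q) = 2*q
1/(-497 + Z(13, -30)) = 1/(-497 + 2*(-30)) = 1/(-497 - 60) = 1/(-557) = -1/557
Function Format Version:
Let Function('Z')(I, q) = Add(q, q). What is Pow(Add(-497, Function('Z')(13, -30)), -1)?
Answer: Rational(-1, 557) ≈ -0.0017953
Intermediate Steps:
Function('Z')(I, q) = Mul(2, q)
Pow(Add(-497, Function('Z')(13, -30)), -1) = Pow(Add(-497, Mul(2, -30)), -1) = Pow(Add(-497, -60), -1) = Pow(-557, -1) = Rational(-1, 557)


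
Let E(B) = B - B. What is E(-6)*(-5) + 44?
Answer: 44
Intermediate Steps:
E(B) = 0
E(-6)*(-5) + 44 = 0*(-5) + 44 = 0 + 44 = 44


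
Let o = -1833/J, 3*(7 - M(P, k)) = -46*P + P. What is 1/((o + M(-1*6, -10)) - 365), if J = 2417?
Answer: -2417/1084649 ≈ -0.0022284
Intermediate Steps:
M(P, k) = 7 + 15*P (M(P, k) = 7 - (-46*P + P)/3 = 7 - (-15)*P = 7 + 15*P)
o = -1833/2417 ≈ -0.75838
1/((o + M(-1*6, -10)) - 365) = 1/((-1833/2417 + (7 + 15*(-1*6))) - 365) = 1/((-1833/2417 + (7 + 15*(-6))) - 365) = 1/((-1833/2417 + (7 - 90)) - 365) = 1/((-1833/2417 - 83) - 365) = 1/(-202444/2417 - 365) = 1/(-1084649/2417) = -2417/1084649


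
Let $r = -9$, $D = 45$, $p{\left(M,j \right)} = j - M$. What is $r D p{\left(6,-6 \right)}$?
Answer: $4860$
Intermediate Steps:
$r D p{\left(6,-6 \right)} = \left(-9\right) 45 \left(-6 - 6\right) = - 405 \left(-6 - 6\right) = \left(-405\right) \left(-12\right) = 4860$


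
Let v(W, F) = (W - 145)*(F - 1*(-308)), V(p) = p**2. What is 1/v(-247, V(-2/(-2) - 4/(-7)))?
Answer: -1/121704 ≈ -8.2167e-6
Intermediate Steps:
v(W, F) = (-145 + W)*(308 + F) (v(W, F) = (-145 + W)*(F + 308) = (-145 + W)*(308 + F))
1/v(-247, V(-2/(-2) - 4/(-7))) = 1/(-44660 - 145*(-2/(-2) - 4/(-7))**2 + 308*(-247) + (-2/(-2) - 4/(-7))**2*(-247)) = 1/(-44660 - 145*(-2*(-1/2) - 4*(-1/7))**2 - 76076 + (-2*(-1/2) - 4*(-1/7))**2*(-247)) = 1/(-44660 - 145*(1 + 4/7)**2 - 76076 + (1 + 4/7)**2*(-247)) = 1/(-44660 - 145*(11/7)**2 - 76076 + (11/7)**2*(-247)) = 1/(-44660 - 145*121/49 - 76076 + (121/49)*(-247)) = 1/(-44660 - 17545/49 - 76076 - 29887/49) = 1/(-121704) = -1/121704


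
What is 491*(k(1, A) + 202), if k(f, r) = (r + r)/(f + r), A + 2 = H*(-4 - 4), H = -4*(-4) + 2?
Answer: 14524762/145 ≈ 1.0017e+5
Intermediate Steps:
H = 18 (H = 16 + 2 = 18)
A = -146 (A = -2 + 18*(-4 - 4) = -2 + 18*(-8) = -2 - 144 = -146)
k(f, r) = 2*r/(f + r) (k(f, r) = (2*r)/(f + r) = 2*r/(f + r))
491*(k(1, A) + 202) = 491*(2*(-146)/(1 - 146) + 202) = 491*(2*(-146)/(-145) + 202) = 491*(2*(-146)*(-1/145) + 202) = 491*(292/145 + 202) = 491*(29582/145) = 14524762/145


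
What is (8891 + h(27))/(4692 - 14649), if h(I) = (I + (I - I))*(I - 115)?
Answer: -6515/9957 ≈ -0.65431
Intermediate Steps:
h(I) = I*(-115 + I) (h(I) = (I + 0)*(-115 + I) = I*(-115 + I))
(8891 + h(27))/(4692 - 14649) = (8891 + 27*(-115 + 27))/(4692 - 14649) = (8891 + 27*(-88))/(-9957) = (8891 - 2376)*(-1/9957) = 6515*(-1/9957) = -6515/9957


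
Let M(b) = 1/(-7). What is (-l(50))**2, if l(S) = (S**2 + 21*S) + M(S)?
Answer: 617472801/49 ≈ 1.2601e+7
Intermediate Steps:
M(b) = -1/7
l(S) = -1/7 + S**2 + 21*S (l(S) = (S**2 + 21*S) - 1/7 = -1/7 + S**2 + 21*S)
(-l(50))**2 = (-(-1/7 + 50**2 + 21*50))**2 = (-(-1/7 + 2500 + 1050))**2 = (-1*24849/7)**2 = (-24849/7)**2 = 617472801/49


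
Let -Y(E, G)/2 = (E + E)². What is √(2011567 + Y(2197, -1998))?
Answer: I*√36602905 ≈ 6050.0*I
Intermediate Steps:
Y(E, G) = -8*E² (Y(E, G) = -2*(E + E)² = -2*4*E² = -8*E²)
√(2011567 + Y(2197, -1998)) = √(2011567 - 8*2197²) = √(2011567 - 8*4826809) = √(2011567 - 38614472) = √(-36602905) = I*√36602905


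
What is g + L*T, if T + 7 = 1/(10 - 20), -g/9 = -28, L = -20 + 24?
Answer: 1118/5 ≈ 223.60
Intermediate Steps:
L = 4
g = 252 (g = -9*(-28) = 252)
T = -71/10 (T = -7 + 1/(10 - 20) = -7 + 1/(-10) = -7 - 1/10 = -71/10 ≈ -7.1000)
g + L*T = 252 + 4*(-71/10) = 252 - 142/5 = 1118/5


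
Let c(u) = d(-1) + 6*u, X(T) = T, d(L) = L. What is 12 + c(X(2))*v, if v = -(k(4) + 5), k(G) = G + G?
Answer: -131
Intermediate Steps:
k(G) = 2*G
v = -13 (v = -(2*4 + 5) = -(8 + 5) = -1*13 = -13)
c(u) = -1 + 6*u
12 + c(X(2))*v = 12 + (-1 + 6*2)*(-13) = 12 + (-1 + 12)*(-13) = 12 + 11*(-13) = 12 - 143 = -131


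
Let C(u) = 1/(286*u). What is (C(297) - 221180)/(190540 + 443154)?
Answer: -18787471559/53827235748 ≈ -0.34903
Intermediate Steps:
C(u) = 1/(286*u)
(C(297) - 221180)/(190540 + 443154) = ((1/286)/297 - 221180)/(190540 + 443154) = ((1/286)*(1/297) - 221180)/633694 = (1/84942 - 221180)*(1/633694) = -18787471559/84942*1/633694 = -18787471559/53827235748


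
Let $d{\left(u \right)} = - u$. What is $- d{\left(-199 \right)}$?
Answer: $-199$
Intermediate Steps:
$- d{\left(-199 \right)} = - \left(-1\right) \left(-199\right) = \left(-1\right) 199 = -199$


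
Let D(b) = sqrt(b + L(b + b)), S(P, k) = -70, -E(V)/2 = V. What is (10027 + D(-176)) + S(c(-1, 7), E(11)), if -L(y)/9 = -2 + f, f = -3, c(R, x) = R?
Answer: 9957 + I*sqrt(131) ≈ 9957.0 + 11.446*I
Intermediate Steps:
E(V) = -2*V
L(y) = 45 (L(y) = -9*(-2 - 3) = -9*(-5) = 45)
D(b) = sqrt(45 + b) (D(b) = sqrt(b + 45) = sqrt(45 + b))
(10027 + D(-176)) + S(c(-1, 7), E(11)) = (10027 + sqrt(45 - 176)) - 70 = (10027 + sqrt(-131)) - 70 = (10027 + I*sqrt(131)) - 70 = 9957 + I*sqrt(131)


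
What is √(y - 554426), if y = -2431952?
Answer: I*√2986378 ≈ 1728.1*I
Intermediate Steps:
√(y - 554426) = √(-2431952 - 554426) = √(-2986378) = I*√2986378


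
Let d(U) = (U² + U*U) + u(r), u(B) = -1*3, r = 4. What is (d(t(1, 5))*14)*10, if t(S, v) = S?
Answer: -140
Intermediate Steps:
u(B) = -3
d(U) = -3 + 2*U² (d(U) = (U² + U*U) - 3 = (U² + U²) - 3 = 2*U² - 3 = -3 + 2*U²)
(d(t(1, 5))*14)*10 = ((-3 + 2*1²)*14)*10 = ((-3 + 2*1)*14)*10 = ((-3 + 2)*14)*10 = -1*14*10 = -14*10 = -140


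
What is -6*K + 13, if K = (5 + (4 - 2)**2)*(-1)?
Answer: 67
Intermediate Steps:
K = -9 (K = (5 + 2**2)*(-1) = (5 + 4)*(-1) = 9*(-1) = -9)
-6*K + 13 = -6*(-9) + 13 = 54 + 13 = 67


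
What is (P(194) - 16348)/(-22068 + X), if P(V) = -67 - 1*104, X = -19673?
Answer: 16519/41741 ≈ 0.39575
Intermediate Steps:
P(V) = -171 (P(V) = -67 - 104 = -171)
(P(194) - 16348)/(-22068 + X) = (-171 - 16348)/(-22068 - 19673) = -16519/(-41741) = -16519*(-1/41741) = 16519/41741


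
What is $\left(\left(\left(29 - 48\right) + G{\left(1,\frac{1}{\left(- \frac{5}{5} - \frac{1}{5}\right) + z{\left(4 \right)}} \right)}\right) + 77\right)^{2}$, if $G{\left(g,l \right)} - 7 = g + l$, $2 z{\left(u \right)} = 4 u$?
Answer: $\frac{5058001}{1156} \approx 4375.4$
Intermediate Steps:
$z{\left(u \right)} = 2 u$ ($z{\left(u \right)} = \frac{4 u}{2} = 2 u$)
$G{\left(g,l \right)} = 7 + g + l$ ($G{\left(g,l \right)} = 7 + \left(g + l\right) = 7 + g + l$)
$\left(\left(\left(29 - 48\right) + G{\left(1,\frac{1}{\left(- \frac{5}{5} - \frac{1}{5}\right) + z{\left(4 \right)}} \right)}\right) + 77\right)^{2} = \left(\left(\left(29 - 48\right) + \left(7 + 1 + \frac{1}{\left(- \frac{5}{5} - \frac{1}{5}\right) + 2 \cdot 4}\right)\right) + 77\right)^{2} = \left(\left(-19 + \left(7 + 1 + \frac{1}{\left(\left(-5\right) \frac{1}{5} - \frac{1}{5}\right) + 8}\right)\right) + 77\right)^{2} = \left(\left(-19 + \left(7 + 1 + \frac{1}{\left(-1 - \frac{1}{5}\right) + 8}\right)\right) + 77\right)^{2} = \left(\left(-19 + \left(7 + 1 + \frac{1}{- \frac{6}{5} + 8}\right)\right) + 77\right)^{2} = \left(\left(-19 + \left(7 + 1 + \frac{1}{\frac{34}{5}}\right)\right) + 77\right)^{2} = \left(\left(-19 + \left(7 + 1 + \frac{5}{34}\right)\right) + 77\right)^{2} = \left(\left(-19 + \frac{277}{34}\right) + 77\right)^{2} = \left(- \frac{369}{34} + 77\right)^{2} = \left(\frac{2249}{34}\right)^{2} = \frac{5058001}{1156}$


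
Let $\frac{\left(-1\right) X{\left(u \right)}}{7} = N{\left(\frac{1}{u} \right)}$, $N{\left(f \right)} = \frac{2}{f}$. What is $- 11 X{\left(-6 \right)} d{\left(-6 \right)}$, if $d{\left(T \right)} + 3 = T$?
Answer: $8316$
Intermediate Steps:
$d{\left(T \right)} = -3 + T$
$X{\left(u \right)} = - 14 u$ ($X{\left(u \right)} = - 7 \frac{2}{\frac{1}{u}} = - 7 \cdot 2 u = - 14 u$)
$- 11 X{\left(-6 \right)} d{\left(-6 \right)} = - 11 \left(\left(-14\right) \left(-6\right)\right) \left(-3 - 6\right) = \left(-11\right) 84 \left(-9\right) = \left(-924\right) \left(-9\right) = 8316$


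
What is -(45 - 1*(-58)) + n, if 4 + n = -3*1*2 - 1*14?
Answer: -127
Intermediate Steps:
n = -24 (n = -4 + (-3*1*2 - 1*14) = -4 + (-3*2 - 14) = -4 + (-6 - 14) = -4 - 20 = -24)
-(45 - 1*(-58)) + n = -(45 - 1*(-58)) - 24 = -(45 + 58) - 24 = -1*103 - 24 = -103 - 24 = -127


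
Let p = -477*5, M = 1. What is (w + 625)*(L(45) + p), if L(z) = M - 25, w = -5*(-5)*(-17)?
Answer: -481800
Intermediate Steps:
w = -425 (w = 25*(-17) = -425)
p = -2385
L(z) = -24 (L(z) = 1 - 25 = -24)
(w + 625)*(L(45) + p) = (-425 + 625)*(-24 - 2385) = 200*(-2409) = -481800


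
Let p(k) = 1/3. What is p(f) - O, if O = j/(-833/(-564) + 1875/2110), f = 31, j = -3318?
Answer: 1184847329/844539 ≈ 1403.0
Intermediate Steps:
p(k) = 1/3
O = -394855272/281513 (O = -3318/(-833/(-564) + 1875/2110) = -3318/(-833*(-1/564) + 1875*(1/2110)) = -3318/(833/564 + 375/422) = -3318/281513/119004 = -3318*119004/281513 = -394855272/281513 ≈ -1402.6)
p(f) - O = 1/3 - 1*(-394855272/281513) = 1/3 + 394855272/281513 = 1184847329/844539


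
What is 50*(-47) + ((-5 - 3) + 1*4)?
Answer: -2354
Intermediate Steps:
50*(-47) + ((-5 - 3) + 1*4) = -2350 + (-8 + 4) = -2350 - 4 = -2354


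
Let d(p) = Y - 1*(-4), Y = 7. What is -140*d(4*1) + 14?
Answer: -1526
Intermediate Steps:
d(p) = 11 (d(p) = 7 - 1*(-4) = 7 + 4 = 11)
-140*d(4*1) + 14 = -140*11 + 14 = -1540 + 14 = -1526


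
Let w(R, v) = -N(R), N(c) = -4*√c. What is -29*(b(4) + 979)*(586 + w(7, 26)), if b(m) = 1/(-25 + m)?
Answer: -349362652/21 - 2384728*√7/21 ≈ -1.6937e+7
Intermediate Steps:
w(R, v) = 4*√R (w(R, v) = -(-4)*√R = 4*√R)
-29*(b(4) + 979)*(586 + w(7, 26)) = -29*(1/(-25 + 4) + 979)*(586 + 4*√7) = -29*(1/(-21) + 979)*(586 + 4*√7) = -29*(-1/21 + 979)*(586 + 4*√7) = -596182*(586 + 4*√7)/21 = -29*(12046988/21 + 82232*√7/21) = -349362652/21 - 2384728*√7/21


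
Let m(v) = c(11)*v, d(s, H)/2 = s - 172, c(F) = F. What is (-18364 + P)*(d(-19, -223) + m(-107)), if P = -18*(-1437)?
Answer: -11695618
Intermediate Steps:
d(s, H) = -344 + 2*s (d(s, H) = 2*(s - 172) = 2*(-172 + s) = -344 + 2*s)
P = 25866
m(v) = 11*v
(-18364 + P)*(d(-19, -223) + m(-107)) = (-18364 + 25866)*((-344 + 2*(-19)) + 11*(-107)) = 7502*((-344 - 38) - 1177) = 7502*(-382 - 1177) = 7502*(-1559) = -11695618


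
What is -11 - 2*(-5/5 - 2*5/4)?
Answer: -4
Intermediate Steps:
-11 - 2*(-5/5 - 2*5/4) = -11 - 2*(-5*⅕ - 10*¼) = -11 - 2*(-1 - 5/2) = -11 - 2*(-7/2) = -11 + 7 = -4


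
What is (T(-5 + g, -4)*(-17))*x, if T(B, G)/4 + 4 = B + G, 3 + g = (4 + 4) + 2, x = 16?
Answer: 6528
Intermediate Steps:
g = 7 (g = -3 + ((4 + 4) + 2) = -3 + (8 + 2) = -3 + 10 = 7)
T(B, G) = -16 + 4*B + 4*G (T(B, G) = -16 + 4*(B + G) = -16 + (4*B + 4*G) = -16 + 4*B + 4*G)
(T(-5 + g, -4)*(-17))*x = ((-16 + 4*(-5 + 7) + 4*(-4))*(-17))*16 = ((-16 + 4*2 - 16)*(-17))*16 = ((-16 + 8 - 16)*(-17))*16 = -24*(-17)*16 = 408*16 = 6528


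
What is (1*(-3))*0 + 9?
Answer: 9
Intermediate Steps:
(1*(-3))*0 + 9 = -3*0 + 9 = 0 + 9 = 9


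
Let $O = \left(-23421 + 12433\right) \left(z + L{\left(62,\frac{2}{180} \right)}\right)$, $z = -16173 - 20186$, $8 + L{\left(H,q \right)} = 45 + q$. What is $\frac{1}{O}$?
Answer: $\frac{45}{17959770626} \approx 2.5056 \cdot 10^{-9}$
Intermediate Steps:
$L{\left(H,q \right)} = 37 + q$ ($L{\left(H,q \right)} = -8 + \left(45 + q\right) = 37 + q$)
$z = -36359$
$O = \frac{17959770626}{45}$ ($O = \left(-23421 + 12433\right) \left(-36359 + \left(37 + \frac{2}{180}\right)\right) = - 10988 \left(-36359 + \left(37 + 2 \cdot \frac{1}{180}\right)\right) = - 10988 \left(-36359 + \left(37 + \frac{1}{90}\right)\right) = - 10988 \left(-36359 + \frac{3331}{90}\right) = \left(-10988\right) \left(- \frac{3268979}{90}\right) = \frac{17959770626}{45} \approx 3.9911 \cdot 10^{8}$)
$\frac{1}{O} = \frac{1}{\frac{17959770626}{45}} = \frac{45}{17959770626}$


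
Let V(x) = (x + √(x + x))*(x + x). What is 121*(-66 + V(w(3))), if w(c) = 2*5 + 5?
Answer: 46464 + 3630*√30 ≈ 66346.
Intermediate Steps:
w(c) = 15 (w(c) = 10 + 5 = 15)
V(x) = 2*x*(x + √2*√x) (V(x) = (x + √(2*x))*(2*x) = (x + √2*√x)*(2*x) = 2*x*(x + √2*√x))
121*(-66 + V(w(3))) = 121*(-66 + (2*15² + 2*√2*15^(3/2))) = 121*(-66 + (2*225 + 2*√2*(15*√15))) = 121*(-66 + (450 + 30*√30)) = 121*(384 + 30*√30) = 46464 + 3630*√30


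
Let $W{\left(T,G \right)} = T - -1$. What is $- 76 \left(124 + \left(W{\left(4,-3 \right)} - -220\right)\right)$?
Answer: $-26524$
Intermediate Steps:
$W{\left(T,G \right)} = 1 + T$ ($W{\left(T,G \right)} = T + 1 = 1 + T$)
$- 76 \left(124 + \left(W{\left(4,-3 \right)} - -220\right)\right) = - 76 \left(124 + \left(\left(1 + 4\right) - -220\right)\right) = - 76 \left(124 + \left(5 + 220\right)\right) = - 76 \left(124 + 225\right) = \left(-76\right) 349 = -26524$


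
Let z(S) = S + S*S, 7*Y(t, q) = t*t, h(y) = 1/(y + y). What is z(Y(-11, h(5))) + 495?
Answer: 39743/49 ≈ 811.08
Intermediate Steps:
h(y) = 1/(2*y)
Y(t, q) = t**2/7 (Y(t, q) = (t*t)/7 = t**2/7)
z(S) = S + S**2
z(Y(-11, h(5))) + 495 = ((1/7)*(-11)**2)*(1 + (1/7)*(-11)**2) + 495 = ((1/7)*121)*(1 + (1/7)*121) + 495 = 121*(1 + 121/7)/7 + 495 = (121/7)*(128/7) + 495 = 15488/49 + 495 = 39743/49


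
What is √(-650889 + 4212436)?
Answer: √3561547 ≈ 1887.2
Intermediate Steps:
√(-650889 + 4212436) = √3561547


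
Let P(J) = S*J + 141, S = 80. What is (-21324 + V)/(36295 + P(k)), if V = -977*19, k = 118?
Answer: -39887/45876 ≈ -0.86945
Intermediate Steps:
V = -18563
P(J) = 141 + 80*J (P(J) = 80*J + 141 = 141 + 80*J)
(-21324 + V)/(36295 + P(k)) = (-21324 - 18563)/(36295 + (141 + 80*118)) = -39887/(36295 + (141 + 9440)) = -39887/(36295 + 9581) = -39887/45876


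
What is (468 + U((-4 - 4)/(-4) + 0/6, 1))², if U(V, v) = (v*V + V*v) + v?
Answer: 223729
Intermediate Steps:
U(V, v) = v + 2*V*v (U(V, v) = (V*v + V*v) + v = 2*V*v + v = v + 2*V*v)
(468 + U((-4 - 4)/(-4) + 0/6, 1))² = (468 + 1*(1 + 2*((-4 - 4)/(-4) + 0/6)))² = (468 + 1*(1 + 2*(-8*(-¼) + 0*(⅙))))² = (468 + 1*(1 + 2*(2 + 0)))² = (468 + 1*(1 + 2*2))² = (468 + 1*(1 + 4))² = (468 + 1*5)² = (468 + 5)² = 473² = 223729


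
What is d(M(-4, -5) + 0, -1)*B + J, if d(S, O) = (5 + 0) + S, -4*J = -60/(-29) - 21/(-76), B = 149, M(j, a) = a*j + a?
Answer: 26266511/8816 ≈ 2979.4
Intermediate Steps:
M(j, a) = a + a*j
J = -5169/8816 (J = -(-60/(-29) - 21/(-76))/4 = -(-60*(-1/29) - 21*(-1/76))/4 = -(60/29 + 21/76)/4 = -¼*5169/2204 = -5169/8816 ≈ -0.58632)
d(S, O) = 5 + S
d(M(-4, -5) + 0, -1)*B + J = (5 + (-5*(1 - 4) + 0))*149 - 5169/8816 = (5 + (-5*(-3) + 0))*149 - 5169/8816 = (5 + (15 + 0))*149 - 5169/8816 = (5 + 15)*149 - 5169/8816 = 20*149 - 5169/8816 = 2980 - 5169/8816 = 26266511/8816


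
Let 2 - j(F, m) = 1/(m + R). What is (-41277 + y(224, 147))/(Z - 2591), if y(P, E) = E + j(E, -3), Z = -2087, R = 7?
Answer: 164513/18712 ≈ 8.7918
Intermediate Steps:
j(F, m) = 2 - 1/(7 + m) (j(F, m) = 2 - 1/(m + 7) = 2 - 1/(7 + m))
y(P, E) = 7/4 + E (y(P, E) = E + (13 + 2*(-3))/(7 - 3) = E + (13 - 6)/4 = E + (¼)*7 = E + 7/4 = 7/4 + E)
(-41277 + y(224, 147))/(Z - 2591) = (-41277 + (7/4 + 147))/(-2087 - 2591) = (-41277 + 595/4)/(-4678) = -164513/4*(-1/4678) = 164513/18712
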